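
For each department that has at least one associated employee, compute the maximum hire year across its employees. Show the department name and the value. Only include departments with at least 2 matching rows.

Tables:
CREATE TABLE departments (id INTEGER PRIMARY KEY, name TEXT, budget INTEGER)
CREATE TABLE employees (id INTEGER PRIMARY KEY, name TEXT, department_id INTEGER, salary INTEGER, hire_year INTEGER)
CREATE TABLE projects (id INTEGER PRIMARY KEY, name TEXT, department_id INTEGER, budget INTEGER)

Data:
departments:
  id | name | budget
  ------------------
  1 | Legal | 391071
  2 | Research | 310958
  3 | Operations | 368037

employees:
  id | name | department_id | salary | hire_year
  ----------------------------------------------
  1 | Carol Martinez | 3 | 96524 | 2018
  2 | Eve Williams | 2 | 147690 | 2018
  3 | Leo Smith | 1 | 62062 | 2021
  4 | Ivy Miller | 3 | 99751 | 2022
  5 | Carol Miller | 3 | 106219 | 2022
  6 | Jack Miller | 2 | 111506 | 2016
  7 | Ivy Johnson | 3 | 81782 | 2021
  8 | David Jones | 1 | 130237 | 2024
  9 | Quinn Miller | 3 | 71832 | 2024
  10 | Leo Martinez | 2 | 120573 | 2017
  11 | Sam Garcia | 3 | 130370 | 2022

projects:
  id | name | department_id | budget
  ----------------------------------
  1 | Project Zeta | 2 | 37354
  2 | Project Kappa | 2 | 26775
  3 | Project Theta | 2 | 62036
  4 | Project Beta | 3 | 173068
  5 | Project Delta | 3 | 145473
SELECT p.name, MAX(c.hire_year) AS max_hire_year FROM employees c JOIN departments p ON c.department_id = p.id GROUP BY p.id, p.name HAVING COUNT(*) >= 2

Execution result:
name | max_hire_year
Legal | 2024
Research | 2018
Operations | 2024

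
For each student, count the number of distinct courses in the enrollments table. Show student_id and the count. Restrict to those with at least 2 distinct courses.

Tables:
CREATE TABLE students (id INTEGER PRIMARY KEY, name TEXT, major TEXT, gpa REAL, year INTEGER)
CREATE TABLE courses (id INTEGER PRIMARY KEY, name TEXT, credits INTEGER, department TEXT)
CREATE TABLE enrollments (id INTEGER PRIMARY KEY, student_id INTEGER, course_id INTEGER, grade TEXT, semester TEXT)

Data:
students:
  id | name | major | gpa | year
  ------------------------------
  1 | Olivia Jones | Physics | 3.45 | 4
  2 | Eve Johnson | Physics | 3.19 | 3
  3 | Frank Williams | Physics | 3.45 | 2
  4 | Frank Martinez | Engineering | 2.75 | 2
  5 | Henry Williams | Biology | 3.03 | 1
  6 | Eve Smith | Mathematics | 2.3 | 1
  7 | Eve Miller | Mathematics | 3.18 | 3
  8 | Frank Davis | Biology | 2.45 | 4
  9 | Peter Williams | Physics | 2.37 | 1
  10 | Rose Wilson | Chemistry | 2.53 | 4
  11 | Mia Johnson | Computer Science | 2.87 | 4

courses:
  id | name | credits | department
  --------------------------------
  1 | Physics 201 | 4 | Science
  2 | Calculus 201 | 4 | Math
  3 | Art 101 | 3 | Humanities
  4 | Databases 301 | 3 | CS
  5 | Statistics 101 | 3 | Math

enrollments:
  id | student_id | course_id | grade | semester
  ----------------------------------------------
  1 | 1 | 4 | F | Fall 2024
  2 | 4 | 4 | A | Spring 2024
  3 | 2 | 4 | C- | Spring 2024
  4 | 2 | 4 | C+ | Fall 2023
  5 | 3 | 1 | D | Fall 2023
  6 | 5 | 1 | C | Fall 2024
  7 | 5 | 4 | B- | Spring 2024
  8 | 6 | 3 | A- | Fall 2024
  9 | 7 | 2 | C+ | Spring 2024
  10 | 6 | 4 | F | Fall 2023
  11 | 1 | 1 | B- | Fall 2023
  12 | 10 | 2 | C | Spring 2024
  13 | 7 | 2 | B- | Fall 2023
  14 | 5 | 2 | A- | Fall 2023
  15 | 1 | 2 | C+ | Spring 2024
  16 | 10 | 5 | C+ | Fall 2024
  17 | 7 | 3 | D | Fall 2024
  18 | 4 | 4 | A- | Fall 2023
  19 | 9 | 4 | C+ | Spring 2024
SELECT student_id, COUNT(DISTINCT course_id) AS distinct_course_count FROM enrollments GROUP BY student_id HAVING COUNT(DISTINCT course_id) >= 2

Execution result:
student_id | distinct_course_count
1 | 3
5 | 3
6 | 2
7 | 2
10 | 2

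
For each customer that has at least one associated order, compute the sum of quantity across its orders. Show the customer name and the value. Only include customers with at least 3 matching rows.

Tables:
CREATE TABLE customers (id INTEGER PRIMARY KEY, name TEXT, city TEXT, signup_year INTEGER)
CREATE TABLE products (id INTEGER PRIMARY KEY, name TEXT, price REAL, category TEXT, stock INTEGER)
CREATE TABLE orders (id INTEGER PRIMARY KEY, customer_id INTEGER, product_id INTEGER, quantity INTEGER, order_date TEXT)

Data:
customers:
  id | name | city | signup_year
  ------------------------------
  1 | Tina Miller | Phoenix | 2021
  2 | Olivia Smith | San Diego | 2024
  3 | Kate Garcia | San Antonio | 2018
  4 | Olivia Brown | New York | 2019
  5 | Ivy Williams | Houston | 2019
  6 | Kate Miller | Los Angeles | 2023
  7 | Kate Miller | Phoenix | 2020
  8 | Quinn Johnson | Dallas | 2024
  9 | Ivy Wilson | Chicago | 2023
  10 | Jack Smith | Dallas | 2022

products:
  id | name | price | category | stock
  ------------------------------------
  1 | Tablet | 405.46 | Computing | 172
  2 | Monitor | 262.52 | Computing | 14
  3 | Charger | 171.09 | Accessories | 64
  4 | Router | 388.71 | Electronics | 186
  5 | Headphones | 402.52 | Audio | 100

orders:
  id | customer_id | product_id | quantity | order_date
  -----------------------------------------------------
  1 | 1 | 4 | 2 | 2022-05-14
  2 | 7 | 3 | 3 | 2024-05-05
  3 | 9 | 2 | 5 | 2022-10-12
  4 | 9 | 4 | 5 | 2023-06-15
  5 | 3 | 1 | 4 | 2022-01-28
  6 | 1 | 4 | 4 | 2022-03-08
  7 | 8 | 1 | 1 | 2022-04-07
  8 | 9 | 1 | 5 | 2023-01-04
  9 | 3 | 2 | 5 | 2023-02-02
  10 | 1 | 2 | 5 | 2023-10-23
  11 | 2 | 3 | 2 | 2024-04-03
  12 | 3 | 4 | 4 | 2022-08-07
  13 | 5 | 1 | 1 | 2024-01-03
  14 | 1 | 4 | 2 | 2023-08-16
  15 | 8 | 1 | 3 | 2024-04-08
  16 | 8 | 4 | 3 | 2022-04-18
SELECT p.name, SUM(c.quantity) AS sum_quantity FROM orders c JOIN customers p ON c.customer_id = p.id GROUP BY p.id, p.name HAVING COUNT(*) >= 3

Execution result:
name | sum_quantity
Tina Miller | 13
Kate Garcia | 13
Quinn Johnson | 7
Ivy Wilson | 15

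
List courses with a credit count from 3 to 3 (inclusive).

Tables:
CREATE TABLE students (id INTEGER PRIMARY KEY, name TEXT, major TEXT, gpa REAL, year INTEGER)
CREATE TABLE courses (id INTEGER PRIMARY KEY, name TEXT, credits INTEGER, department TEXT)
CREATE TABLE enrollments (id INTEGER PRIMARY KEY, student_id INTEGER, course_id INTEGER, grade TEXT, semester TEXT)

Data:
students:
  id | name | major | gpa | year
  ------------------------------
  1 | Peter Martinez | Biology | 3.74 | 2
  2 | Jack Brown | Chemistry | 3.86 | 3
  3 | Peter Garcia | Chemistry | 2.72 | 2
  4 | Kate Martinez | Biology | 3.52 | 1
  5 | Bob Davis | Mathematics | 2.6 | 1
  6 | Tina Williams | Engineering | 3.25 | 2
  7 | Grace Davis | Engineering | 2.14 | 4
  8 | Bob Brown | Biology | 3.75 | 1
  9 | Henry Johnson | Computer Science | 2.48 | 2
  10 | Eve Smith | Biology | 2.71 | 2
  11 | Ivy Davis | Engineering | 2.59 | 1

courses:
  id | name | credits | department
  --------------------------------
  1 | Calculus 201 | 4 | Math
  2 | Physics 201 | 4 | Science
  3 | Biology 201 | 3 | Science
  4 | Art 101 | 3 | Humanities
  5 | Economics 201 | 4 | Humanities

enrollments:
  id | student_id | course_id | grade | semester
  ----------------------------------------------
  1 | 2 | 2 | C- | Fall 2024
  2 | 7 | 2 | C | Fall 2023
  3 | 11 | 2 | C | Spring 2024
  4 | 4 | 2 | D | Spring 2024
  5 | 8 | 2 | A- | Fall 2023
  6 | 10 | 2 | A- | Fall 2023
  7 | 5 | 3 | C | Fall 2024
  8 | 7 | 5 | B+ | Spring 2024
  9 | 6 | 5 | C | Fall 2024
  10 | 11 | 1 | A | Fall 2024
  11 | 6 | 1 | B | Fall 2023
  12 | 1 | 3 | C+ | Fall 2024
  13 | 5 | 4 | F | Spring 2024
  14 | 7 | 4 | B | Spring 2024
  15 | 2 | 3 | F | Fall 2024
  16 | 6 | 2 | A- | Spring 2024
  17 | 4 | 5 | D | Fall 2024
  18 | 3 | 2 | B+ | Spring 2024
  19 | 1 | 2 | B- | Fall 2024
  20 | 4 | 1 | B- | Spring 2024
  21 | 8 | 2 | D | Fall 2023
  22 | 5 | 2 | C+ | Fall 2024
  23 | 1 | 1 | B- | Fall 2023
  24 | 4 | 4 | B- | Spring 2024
SELECT name, credits FROM courses WHERE credits BETWEEN 3 AND 3

Execution result:
name | credits
Biology 201 | 3
Art 101 | 3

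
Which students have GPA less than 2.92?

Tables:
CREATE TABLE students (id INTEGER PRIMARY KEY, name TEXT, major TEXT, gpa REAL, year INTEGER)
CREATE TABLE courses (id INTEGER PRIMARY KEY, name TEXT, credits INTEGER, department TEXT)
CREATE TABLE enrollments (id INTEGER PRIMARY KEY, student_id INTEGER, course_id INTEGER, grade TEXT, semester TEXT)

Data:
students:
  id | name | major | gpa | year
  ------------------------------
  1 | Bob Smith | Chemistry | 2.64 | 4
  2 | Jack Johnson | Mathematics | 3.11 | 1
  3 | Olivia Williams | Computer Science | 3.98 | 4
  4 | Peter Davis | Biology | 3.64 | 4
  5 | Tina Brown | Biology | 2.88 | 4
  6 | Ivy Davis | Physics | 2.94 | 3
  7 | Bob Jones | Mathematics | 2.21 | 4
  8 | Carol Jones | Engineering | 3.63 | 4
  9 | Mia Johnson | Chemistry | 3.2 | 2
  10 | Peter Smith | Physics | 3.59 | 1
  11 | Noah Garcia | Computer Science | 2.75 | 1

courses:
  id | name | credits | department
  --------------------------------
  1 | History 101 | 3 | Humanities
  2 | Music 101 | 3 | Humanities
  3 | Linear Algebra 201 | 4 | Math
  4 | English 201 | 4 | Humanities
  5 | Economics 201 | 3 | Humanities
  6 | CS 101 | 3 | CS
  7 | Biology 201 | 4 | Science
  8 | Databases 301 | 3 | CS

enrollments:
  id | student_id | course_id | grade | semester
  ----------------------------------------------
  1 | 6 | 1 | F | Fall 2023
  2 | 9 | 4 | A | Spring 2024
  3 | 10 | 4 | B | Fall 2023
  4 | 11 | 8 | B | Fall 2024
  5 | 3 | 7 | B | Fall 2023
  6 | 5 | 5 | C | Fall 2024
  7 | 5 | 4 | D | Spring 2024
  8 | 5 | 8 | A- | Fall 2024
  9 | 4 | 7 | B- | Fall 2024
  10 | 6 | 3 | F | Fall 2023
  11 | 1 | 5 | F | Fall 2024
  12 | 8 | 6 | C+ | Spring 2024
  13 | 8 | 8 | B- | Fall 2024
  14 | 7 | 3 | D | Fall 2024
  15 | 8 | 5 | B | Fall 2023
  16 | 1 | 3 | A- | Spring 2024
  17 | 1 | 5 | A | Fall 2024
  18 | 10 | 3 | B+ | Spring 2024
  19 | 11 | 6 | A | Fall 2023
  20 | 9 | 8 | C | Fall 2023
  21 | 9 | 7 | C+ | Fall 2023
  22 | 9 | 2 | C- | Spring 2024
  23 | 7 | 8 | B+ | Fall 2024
SELECT name, gpa FROM students WHERE gpa < 2.92

Execution result:
name | gpa
Bob Smith | 2.64
Tina Brown | 2.88
Bob Jones | 2.21
Noah Garcia | 2.75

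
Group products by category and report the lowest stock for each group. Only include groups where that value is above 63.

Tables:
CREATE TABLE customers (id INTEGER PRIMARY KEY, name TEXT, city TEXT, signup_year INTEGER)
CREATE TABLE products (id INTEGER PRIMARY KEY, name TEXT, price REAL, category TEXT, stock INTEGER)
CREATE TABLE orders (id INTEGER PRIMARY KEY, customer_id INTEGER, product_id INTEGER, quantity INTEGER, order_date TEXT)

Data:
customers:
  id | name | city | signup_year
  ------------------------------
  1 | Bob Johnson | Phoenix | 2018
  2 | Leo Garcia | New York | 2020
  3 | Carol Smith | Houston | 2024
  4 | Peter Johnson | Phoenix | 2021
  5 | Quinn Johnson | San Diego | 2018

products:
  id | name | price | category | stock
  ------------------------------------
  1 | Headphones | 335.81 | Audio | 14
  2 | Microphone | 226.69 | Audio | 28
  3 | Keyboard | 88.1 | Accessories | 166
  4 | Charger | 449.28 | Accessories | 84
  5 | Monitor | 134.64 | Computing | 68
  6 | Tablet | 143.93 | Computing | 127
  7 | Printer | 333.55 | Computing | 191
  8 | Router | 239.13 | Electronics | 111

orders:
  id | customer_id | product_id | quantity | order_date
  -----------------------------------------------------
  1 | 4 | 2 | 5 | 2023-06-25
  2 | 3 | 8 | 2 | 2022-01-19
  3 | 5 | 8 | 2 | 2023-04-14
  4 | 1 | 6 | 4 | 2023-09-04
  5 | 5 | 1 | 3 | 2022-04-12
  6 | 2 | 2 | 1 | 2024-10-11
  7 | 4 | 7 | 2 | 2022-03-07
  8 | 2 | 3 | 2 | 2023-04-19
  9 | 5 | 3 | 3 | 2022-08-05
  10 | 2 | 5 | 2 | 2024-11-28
SELECT category, MIN(stock) AS min_stock FROM products GROUP BY category HAVING MIN(stock) > 63

Execution result:
category | min_stock
Accessories | 84
Computing | 68
Electronics | 111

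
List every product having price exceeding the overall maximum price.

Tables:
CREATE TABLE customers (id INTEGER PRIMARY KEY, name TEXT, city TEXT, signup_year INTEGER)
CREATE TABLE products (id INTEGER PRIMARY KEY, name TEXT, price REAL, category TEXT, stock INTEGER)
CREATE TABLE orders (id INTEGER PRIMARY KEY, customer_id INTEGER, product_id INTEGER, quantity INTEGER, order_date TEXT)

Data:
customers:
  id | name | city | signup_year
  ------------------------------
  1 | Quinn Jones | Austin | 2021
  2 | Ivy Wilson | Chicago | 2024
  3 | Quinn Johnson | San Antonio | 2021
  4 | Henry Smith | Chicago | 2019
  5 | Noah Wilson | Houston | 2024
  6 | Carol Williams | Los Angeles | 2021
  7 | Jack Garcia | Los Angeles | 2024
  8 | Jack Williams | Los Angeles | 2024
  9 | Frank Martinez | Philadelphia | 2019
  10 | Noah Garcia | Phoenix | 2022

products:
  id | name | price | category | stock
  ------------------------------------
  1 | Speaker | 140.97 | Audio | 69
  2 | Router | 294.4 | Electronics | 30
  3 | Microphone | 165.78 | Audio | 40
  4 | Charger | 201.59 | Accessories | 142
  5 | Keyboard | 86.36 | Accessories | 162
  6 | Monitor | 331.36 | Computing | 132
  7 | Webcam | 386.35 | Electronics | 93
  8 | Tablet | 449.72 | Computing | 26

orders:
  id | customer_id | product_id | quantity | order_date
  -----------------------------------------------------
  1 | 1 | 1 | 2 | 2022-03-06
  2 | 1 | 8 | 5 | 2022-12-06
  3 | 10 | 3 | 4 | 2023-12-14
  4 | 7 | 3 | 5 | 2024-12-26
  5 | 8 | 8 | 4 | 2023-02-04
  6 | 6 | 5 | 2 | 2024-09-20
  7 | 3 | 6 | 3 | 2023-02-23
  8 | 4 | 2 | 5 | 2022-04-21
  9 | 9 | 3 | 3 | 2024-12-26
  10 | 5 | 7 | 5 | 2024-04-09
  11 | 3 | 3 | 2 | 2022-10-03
SELECT name, price FROM products WHERE price > (SELECT MAX(price) FROM products)

Execution result:
(no rows)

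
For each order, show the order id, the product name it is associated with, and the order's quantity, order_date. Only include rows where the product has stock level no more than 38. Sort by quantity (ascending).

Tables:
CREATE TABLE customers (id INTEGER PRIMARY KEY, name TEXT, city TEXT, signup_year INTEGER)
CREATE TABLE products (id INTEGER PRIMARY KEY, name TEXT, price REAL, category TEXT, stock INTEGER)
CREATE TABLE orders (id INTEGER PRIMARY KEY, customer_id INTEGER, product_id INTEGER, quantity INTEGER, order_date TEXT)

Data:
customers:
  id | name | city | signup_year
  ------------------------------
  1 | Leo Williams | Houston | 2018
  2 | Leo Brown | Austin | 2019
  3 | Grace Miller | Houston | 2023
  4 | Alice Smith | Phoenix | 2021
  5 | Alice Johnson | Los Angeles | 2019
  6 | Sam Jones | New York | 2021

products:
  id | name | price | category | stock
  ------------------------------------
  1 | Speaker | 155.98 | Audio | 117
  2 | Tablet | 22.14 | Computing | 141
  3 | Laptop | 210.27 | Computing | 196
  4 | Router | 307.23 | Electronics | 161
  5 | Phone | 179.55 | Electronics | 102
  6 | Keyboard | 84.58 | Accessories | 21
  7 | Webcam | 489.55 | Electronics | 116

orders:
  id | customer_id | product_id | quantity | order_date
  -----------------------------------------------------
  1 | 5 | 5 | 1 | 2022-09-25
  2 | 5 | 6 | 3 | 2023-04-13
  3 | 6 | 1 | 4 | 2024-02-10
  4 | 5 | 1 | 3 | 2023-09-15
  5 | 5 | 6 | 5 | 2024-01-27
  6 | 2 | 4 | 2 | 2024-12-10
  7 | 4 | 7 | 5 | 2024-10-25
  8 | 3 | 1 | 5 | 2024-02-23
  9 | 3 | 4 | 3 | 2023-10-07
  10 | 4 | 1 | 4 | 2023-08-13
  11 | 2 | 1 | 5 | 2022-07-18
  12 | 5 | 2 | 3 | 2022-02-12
SELECT c.id, p.name AS product, c.quantity, c.order_date FROM orders c JOIN products p ON c.product_id = p.id WHERE p.stock <= 38 ORDER BY c.quantity ASC

Execution result:
id | product | quantity | order_date
2 | Keyboard | 3 | 2023-04-13
5 | Keyboard | 5 | 2024-01-27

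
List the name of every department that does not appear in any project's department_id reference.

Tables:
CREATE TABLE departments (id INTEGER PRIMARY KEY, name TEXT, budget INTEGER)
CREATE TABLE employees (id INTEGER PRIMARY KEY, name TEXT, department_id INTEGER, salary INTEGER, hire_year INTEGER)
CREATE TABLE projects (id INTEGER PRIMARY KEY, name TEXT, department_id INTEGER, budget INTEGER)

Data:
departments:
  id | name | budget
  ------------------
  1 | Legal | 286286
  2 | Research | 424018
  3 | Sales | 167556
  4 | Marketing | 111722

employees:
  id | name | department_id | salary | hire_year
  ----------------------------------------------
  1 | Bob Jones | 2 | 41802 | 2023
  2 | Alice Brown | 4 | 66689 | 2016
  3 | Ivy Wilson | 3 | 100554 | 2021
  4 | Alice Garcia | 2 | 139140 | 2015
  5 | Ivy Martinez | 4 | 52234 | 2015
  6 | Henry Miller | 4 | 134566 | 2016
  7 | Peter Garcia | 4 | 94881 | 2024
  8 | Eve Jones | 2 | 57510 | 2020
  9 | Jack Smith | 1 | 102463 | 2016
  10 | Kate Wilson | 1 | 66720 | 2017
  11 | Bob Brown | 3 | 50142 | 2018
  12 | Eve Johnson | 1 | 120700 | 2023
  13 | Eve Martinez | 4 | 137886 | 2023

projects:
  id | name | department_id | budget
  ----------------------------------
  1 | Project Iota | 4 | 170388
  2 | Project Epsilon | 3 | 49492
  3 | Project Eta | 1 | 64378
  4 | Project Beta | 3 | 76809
SELECT p.name FROM departments p LEFT JOIN projects c ON c.department_id = p.id WHERE c.id IS NULL

Execution result:
Research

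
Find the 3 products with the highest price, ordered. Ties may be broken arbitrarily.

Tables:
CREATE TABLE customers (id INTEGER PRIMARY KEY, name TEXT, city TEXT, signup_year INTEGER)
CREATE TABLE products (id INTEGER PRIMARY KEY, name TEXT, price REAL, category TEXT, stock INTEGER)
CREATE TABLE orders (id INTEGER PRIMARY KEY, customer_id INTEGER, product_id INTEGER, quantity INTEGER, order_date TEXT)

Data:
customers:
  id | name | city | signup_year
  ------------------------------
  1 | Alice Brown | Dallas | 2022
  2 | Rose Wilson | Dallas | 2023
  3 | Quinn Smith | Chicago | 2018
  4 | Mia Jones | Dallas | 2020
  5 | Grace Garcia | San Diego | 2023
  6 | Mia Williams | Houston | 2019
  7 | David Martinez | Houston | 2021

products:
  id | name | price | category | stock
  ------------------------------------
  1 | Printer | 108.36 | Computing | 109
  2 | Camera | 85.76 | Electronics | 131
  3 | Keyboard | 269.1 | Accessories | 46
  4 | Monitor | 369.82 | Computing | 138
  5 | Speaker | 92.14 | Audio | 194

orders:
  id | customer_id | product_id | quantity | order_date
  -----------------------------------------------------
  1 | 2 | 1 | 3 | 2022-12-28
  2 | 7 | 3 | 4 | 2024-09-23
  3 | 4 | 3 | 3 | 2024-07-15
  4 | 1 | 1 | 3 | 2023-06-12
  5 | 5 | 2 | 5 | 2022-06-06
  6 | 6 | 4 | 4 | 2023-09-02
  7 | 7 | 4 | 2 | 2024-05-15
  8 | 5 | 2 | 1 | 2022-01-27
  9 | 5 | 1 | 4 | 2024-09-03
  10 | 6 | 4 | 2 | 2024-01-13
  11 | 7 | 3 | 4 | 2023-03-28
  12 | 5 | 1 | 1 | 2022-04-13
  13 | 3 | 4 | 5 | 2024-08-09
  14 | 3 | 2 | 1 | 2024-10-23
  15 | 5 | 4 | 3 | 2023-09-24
SELECT name, price FROM products ORDER BY price DESC LIMIT 3

Execution result:
name | price
Monitor | 369.82
Keyboard | 269.10
Printer | 108.36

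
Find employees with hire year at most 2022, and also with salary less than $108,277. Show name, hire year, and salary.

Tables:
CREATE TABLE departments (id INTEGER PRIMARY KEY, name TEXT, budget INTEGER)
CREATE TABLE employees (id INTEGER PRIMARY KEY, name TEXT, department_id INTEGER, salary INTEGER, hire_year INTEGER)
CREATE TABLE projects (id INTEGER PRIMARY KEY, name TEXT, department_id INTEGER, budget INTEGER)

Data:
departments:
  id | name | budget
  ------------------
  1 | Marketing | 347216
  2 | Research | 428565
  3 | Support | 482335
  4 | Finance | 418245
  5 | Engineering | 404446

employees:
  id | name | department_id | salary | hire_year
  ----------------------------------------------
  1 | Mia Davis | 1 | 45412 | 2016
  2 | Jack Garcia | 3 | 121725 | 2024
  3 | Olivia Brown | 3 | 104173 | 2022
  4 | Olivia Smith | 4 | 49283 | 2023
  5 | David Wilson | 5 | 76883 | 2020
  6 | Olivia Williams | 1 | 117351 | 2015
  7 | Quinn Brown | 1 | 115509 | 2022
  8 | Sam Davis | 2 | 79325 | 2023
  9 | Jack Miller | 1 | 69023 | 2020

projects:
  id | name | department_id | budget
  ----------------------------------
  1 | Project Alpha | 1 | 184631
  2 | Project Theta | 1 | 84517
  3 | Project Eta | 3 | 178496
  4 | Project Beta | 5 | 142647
SELECT name, hire_year, salary FROM employees WHERE hire_year <= 2022 AND salary < 108277

Execution result:
name | hire_year | salary
Mia Davis | 2016 | 45412
Olivia Brown | 2022 | 104173
David Wilson | 2020 | 76883
Jack Miller | 2020 | 69023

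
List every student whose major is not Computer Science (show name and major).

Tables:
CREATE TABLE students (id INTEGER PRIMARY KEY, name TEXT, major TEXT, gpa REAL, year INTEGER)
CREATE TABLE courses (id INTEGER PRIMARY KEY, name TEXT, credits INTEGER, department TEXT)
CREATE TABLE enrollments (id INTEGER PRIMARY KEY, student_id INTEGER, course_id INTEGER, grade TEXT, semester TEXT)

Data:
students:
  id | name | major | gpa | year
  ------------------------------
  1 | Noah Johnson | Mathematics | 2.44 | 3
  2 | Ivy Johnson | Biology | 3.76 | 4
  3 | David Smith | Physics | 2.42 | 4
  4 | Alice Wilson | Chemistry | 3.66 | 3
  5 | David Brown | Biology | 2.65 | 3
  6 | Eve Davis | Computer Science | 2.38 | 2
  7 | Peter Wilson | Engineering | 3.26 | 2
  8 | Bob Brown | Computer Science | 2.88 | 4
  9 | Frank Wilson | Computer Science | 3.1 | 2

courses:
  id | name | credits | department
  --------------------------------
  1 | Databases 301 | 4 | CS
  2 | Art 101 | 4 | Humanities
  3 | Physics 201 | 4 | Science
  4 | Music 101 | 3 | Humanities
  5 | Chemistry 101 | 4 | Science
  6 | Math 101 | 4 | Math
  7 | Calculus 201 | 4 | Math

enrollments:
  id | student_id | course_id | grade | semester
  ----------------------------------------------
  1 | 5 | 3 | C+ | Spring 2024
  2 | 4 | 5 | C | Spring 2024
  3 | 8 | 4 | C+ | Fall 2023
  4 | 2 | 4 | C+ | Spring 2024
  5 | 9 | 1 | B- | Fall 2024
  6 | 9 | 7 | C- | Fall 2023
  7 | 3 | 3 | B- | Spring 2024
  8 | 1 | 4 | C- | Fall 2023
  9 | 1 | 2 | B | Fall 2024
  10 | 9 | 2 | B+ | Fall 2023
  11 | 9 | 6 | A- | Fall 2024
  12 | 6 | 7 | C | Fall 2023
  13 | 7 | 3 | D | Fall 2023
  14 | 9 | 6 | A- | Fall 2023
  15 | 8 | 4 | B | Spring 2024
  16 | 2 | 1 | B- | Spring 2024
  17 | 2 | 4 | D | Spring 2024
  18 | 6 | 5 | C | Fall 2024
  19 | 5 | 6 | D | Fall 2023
SELECT name, major FROM students WHERE major <> 'Computer Science'

Execution result:
name | major
Noah Johnson | Mathematics
Ivy Johnson | Biology
David Smith | Physics
Alice Wilson | Chemistry
David Brown | Biology
Peter Wilson | Engineering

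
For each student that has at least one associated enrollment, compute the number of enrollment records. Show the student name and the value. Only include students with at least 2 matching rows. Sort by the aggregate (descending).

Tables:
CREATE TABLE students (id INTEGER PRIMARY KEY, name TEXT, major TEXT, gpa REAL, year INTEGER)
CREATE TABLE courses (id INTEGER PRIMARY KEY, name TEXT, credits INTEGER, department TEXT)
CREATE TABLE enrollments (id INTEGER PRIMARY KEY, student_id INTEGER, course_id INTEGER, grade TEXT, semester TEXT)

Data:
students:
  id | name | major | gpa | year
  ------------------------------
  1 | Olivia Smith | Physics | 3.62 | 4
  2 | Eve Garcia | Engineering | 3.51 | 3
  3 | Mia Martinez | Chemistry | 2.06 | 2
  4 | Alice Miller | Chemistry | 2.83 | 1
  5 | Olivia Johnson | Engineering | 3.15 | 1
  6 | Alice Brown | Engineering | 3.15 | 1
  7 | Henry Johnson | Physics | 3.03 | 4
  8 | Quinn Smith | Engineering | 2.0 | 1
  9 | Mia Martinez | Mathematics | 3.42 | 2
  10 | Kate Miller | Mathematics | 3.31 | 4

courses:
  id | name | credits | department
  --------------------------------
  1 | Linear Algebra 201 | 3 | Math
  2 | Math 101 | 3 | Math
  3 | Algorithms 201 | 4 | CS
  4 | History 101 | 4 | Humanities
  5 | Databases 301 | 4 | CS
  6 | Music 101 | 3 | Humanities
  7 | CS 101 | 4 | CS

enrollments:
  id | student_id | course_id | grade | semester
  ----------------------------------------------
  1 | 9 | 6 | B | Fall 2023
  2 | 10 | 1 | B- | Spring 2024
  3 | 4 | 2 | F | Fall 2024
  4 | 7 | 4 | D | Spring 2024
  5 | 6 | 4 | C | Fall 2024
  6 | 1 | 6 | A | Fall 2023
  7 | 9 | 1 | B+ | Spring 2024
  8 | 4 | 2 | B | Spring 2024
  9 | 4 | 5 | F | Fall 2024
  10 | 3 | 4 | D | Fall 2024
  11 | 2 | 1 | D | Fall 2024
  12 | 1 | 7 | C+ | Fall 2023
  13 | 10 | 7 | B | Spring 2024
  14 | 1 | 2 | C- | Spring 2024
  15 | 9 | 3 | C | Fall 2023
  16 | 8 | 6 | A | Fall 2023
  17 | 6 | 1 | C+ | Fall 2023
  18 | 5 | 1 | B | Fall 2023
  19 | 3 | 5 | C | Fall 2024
SELECT p.name, COUNT(*) AS n FROM enrollments c JOIN students p ON c.student_id = p.id GROUP BY p.id, p.name HAVING COUNT(*) >= 2 ORDER BY n DESC

Execution result:
name | n
Olivia Smith | 3
Alice Miller | 3
Mia Martinez | 3
Mia Martinez | 2
Alice Brown | 2
Kate Miller | 2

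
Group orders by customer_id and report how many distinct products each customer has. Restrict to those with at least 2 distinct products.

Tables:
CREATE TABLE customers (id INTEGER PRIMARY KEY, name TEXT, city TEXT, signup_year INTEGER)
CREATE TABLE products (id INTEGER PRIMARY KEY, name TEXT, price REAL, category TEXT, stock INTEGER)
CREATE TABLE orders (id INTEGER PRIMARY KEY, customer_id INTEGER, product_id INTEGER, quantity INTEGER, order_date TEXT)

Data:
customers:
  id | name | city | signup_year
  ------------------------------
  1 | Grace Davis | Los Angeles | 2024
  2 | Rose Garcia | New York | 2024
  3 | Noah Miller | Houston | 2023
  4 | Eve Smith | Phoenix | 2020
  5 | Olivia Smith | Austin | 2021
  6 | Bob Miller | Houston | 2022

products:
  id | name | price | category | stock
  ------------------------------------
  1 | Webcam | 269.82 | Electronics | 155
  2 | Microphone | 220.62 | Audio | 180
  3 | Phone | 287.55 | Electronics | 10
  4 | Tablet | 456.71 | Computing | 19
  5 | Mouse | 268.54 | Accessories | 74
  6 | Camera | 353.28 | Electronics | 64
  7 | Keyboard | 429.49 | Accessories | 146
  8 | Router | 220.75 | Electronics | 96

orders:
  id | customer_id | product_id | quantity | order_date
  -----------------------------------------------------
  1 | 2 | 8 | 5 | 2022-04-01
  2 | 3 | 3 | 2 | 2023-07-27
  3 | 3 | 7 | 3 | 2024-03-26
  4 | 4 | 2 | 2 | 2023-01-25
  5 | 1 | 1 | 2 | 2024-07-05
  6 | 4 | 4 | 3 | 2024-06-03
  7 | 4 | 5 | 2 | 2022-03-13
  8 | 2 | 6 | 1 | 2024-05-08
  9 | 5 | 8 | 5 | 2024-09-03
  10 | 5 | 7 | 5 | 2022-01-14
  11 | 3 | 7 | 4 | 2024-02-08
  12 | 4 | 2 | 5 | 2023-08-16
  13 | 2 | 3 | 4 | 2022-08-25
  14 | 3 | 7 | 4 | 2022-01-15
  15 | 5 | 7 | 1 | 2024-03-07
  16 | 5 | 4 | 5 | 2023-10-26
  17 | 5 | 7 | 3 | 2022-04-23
SELECT customer_id, COUNT(DISTINCT product_id) AS distinct_product_count FROM orders GROUP BY customer_id HAVING COUNT(DISTINCT product_id) >= 2

Execution result:
customer_id | distinct_product_count
2 | 3
3 | 2
4 | 3
5 | 3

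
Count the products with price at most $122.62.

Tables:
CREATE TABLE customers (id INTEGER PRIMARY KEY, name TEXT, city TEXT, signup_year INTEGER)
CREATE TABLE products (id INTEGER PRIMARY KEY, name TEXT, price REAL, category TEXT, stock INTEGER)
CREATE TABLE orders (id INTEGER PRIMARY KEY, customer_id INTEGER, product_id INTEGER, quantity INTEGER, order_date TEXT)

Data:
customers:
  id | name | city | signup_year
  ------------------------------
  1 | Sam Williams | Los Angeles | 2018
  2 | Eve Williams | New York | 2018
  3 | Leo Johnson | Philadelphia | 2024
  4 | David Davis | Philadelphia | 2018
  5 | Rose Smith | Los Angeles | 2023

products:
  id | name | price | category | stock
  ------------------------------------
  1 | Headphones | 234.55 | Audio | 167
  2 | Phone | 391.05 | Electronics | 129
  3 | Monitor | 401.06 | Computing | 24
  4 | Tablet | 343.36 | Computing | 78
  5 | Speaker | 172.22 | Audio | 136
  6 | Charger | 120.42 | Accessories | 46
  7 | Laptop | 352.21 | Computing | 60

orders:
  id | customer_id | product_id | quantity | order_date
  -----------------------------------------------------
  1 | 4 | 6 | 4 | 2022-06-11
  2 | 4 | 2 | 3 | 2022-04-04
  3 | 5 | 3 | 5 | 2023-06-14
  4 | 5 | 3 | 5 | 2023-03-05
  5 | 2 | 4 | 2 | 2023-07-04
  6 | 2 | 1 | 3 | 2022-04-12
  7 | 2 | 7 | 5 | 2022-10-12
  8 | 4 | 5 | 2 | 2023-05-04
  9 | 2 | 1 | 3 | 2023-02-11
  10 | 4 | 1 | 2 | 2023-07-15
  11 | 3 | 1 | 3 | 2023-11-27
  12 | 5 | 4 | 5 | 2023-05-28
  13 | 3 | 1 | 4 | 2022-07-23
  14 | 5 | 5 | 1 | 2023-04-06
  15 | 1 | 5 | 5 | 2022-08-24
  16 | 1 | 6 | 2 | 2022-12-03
SELECT COUNT(*) FROM products WHERE price <= 122.62

Execution result:
1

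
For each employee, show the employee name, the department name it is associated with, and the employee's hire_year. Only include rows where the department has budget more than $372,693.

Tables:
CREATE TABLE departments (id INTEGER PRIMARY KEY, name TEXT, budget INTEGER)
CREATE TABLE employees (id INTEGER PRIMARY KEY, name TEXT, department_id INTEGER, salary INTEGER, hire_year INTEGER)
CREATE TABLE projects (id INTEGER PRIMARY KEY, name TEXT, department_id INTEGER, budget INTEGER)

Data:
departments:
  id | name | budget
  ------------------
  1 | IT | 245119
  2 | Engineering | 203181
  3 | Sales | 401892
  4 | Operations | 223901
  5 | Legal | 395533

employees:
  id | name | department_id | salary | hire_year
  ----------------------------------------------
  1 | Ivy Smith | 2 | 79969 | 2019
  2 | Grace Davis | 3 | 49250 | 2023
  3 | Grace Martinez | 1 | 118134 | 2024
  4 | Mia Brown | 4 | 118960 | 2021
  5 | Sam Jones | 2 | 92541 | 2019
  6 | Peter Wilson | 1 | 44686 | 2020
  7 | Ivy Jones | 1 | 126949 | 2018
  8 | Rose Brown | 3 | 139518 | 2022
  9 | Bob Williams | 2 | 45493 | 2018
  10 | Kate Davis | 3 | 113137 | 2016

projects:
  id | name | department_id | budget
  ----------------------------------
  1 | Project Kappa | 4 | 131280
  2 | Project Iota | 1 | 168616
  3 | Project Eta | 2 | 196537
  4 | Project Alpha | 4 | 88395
SELECT c.name, p.name AS department, c.hire_year FROM employees c JOIN departments p ON c.department_id = p.id WHERE p.budget > 372693

Execution result:
name | department | hire_year
Grace Davis | Sales | 2023
Rose Brown | Sales | 2022
Kate Davis | Sales | 2016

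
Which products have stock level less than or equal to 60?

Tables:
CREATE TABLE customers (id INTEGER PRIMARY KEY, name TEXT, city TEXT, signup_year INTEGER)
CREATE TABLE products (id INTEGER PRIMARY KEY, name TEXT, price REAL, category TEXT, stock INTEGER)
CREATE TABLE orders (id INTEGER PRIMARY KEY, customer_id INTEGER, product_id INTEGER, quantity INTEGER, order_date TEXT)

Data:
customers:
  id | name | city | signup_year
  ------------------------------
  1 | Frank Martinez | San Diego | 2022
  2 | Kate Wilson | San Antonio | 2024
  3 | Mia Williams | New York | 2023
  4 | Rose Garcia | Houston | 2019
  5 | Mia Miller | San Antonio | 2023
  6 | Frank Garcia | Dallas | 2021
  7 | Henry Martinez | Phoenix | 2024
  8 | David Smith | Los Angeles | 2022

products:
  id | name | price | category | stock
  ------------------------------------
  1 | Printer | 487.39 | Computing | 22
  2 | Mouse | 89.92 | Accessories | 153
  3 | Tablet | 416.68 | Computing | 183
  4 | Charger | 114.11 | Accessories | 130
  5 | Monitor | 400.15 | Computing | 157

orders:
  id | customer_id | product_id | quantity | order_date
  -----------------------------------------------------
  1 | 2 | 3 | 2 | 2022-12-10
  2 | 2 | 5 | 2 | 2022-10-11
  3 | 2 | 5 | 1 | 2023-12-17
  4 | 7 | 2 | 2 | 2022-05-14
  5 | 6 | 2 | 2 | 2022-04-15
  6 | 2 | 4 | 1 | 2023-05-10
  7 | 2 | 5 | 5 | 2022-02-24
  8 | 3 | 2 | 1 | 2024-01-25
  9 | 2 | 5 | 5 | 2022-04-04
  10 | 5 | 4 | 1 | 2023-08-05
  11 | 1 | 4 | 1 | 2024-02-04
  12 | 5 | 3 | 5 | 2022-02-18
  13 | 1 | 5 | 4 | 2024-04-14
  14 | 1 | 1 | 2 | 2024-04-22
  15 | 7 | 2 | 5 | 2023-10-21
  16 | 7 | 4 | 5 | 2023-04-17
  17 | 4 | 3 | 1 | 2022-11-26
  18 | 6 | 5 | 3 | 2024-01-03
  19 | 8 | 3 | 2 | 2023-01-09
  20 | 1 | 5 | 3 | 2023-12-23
SELECT name, stock FROM products WHERE stock <= 60

Execution result:
name | stock
Printer | 22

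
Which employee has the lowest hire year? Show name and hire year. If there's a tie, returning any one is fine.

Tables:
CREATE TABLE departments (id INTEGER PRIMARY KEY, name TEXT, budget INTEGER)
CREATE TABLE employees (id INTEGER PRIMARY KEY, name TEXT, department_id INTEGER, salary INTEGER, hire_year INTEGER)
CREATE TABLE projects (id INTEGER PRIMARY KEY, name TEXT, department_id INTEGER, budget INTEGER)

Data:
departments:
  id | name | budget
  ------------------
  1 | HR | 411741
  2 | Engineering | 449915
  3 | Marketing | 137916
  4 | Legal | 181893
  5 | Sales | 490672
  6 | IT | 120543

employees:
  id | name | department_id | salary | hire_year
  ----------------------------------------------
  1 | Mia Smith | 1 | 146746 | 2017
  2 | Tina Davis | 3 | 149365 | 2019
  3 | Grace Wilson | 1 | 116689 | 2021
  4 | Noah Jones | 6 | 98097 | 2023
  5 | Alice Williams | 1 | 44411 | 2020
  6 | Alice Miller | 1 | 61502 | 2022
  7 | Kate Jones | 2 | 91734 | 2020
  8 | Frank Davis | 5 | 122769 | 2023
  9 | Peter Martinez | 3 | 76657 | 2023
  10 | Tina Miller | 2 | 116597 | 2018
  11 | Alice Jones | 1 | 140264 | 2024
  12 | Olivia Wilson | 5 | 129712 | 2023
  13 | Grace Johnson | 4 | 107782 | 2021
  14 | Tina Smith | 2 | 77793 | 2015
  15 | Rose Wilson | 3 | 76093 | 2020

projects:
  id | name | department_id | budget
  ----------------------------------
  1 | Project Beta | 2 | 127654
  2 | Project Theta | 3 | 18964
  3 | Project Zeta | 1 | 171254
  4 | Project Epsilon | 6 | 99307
SELECT name, hire_year FROM employees ORDER BY hire_year ASC LIMIT 1

Execution result:
name | hire_year
Tina Smith | 2015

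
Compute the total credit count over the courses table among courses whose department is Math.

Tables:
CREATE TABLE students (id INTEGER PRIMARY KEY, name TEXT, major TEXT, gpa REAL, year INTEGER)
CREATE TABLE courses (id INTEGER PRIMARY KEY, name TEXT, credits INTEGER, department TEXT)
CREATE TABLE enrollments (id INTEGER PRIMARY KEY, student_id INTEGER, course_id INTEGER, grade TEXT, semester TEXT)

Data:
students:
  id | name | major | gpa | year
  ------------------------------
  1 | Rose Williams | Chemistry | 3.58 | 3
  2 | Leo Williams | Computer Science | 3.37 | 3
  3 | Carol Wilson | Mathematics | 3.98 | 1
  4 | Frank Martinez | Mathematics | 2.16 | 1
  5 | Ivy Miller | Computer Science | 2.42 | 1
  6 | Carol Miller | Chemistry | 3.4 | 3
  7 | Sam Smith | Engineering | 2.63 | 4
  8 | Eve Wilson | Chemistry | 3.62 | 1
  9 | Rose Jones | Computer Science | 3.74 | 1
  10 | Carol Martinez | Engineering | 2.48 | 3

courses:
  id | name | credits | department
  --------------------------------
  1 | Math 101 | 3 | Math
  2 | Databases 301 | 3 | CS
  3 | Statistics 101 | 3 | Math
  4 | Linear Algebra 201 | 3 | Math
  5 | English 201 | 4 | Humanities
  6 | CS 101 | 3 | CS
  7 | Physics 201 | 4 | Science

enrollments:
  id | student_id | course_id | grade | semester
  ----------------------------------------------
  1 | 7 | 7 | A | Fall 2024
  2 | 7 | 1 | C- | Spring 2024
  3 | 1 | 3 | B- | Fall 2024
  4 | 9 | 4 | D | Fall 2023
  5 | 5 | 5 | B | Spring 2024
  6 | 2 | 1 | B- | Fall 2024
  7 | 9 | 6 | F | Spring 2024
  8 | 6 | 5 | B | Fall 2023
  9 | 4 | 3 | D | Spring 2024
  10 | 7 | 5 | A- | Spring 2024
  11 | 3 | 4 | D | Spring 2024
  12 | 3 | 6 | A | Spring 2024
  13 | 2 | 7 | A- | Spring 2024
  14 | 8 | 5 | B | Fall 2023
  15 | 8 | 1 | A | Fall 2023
SELECT SUM(credits) FROM courses WHERE department = 'Math'

Execution result:
9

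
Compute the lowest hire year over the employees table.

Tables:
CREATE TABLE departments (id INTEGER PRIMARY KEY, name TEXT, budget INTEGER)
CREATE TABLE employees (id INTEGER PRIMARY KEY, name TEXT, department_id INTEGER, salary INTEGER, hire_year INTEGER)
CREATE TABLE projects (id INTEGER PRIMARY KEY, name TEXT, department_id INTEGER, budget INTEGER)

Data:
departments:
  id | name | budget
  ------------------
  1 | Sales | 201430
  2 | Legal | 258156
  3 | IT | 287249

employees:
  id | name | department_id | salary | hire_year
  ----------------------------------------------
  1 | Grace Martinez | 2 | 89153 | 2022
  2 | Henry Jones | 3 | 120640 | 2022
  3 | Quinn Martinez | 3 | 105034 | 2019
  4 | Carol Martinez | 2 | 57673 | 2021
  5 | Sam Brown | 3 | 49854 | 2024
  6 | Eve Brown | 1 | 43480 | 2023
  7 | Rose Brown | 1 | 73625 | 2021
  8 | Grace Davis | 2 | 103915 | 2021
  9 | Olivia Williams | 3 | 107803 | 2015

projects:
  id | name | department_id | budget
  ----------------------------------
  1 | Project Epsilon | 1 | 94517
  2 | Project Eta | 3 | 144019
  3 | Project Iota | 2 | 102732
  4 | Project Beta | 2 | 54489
SELECT MIN(hire_year) FROM employees

Execution result:
2015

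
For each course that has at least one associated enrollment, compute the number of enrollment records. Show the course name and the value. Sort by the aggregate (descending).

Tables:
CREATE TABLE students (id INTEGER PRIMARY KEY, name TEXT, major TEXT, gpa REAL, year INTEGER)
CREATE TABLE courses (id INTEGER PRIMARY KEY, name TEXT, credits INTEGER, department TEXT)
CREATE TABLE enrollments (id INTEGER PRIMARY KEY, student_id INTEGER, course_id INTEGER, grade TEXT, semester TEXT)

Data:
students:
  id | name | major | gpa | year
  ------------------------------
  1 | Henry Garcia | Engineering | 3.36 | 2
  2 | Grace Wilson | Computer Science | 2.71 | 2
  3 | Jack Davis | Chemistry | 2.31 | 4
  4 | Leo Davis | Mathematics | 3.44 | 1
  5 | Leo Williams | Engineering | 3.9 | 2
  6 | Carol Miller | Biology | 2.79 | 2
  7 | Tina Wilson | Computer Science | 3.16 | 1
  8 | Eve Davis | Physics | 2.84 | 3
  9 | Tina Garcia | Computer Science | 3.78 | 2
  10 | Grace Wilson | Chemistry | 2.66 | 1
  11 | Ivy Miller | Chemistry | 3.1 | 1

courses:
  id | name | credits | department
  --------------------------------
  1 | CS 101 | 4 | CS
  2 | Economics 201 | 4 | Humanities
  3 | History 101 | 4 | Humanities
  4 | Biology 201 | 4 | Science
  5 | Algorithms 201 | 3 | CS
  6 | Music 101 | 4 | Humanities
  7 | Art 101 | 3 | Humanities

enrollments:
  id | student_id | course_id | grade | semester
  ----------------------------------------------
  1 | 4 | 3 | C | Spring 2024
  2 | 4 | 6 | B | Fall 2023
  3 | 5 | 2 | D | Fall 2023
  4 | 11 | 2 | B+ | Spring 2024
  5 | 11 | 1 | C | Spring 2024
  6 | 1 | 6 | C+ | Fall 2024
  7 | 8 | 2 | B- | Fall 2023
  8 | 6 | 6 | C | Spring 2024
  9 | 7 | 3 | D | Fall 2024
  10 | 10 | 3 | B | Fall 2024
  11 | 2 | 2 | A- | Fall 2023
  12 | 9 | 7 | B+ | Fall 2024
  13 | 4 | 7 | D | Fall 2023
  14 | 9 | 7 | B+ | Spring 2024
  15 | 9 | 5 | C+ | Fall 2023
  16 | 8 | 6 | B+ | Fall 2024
SELECT p.name, COUNT(*) AS n FROM enrollments c JOIN courses p ON c.course_id = p.id GROUP BY p.id, p.name ORDER BY n DESC

Execution result:
name | n
Economics 201 | 4
Music 101 | 4
History 101 | 3
Art 101 | 3
CS 101 | 1
Algorithms 201 | 1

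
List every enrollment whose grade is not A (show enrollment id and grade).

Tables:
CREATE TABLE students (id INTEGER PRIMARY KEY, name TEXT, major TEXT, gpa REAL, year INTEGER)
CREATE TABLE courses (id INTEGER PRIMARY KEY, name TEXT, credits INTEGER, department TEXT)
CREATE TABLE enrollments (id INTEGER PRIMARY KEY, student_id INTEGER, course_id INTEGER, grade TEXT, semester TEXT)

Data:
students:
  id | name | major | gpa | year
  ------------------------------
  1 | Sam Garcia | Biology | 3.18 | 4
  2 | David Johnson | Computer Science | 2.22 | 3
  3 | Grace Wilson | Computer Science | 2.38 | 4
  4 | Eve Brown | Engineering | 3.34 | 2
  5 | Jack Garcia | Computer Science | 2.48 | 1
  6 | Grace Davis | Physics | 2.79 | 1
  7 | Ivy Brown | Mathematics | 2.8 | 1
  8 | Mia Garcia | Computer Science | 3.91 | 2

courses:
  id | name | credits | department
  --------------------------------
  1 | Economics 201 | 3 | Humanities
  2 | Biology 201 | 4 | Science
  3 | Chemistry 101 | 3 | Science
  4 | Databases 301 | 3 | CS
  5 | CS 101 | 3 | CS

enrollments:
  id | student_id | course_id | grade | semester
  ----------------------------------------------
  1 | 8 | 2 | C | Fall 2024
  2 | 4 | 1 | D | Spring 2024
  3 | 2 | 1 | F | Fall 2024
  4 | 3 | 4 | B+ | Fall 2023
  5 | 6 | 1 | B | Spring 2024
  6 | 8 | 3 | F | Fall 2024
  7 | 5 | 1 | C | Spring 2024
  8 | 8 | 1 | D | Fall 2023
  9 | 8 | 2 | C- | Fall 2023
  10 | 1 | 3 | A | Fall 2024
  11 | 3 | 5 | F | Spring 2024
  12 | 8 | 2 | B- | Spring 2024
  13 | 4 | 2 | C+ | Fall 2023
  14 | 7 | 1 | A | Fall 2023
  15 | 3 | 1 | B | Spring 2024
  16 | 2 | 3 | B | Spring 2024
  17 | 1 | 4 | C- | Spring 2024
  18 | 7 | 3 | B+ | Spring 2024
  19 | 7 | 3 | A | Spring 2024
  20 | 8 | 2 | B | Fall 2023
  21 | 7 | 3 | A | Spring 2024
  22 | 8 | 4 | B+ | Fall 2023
SELECT id, grade FROM enrollments WHERE grade <> 'A'

Execution result:
id | grade
1 | C
2 | D
3 | F
4 | B+
5 | B
6 | F
7 | C
8 | D
9 | C-
11 | F
12 | B-
13 | C+
15 | B
16 | B
17 | C-
18 | B+
20 | B
22 | B+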